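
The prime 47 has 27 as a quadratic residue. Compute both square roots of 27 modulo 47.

Since 47 ≡ 3 (mod 4), a square root of 27 is 27^((47+1)/4) = 27^12 mod 47.
Repeated squaring: 27^2≡24, 27^4≡12, 27^8≡3 (mod 47).
27^12 = 27^(8+4) ≡ 36 (mod 47).
Check: 36² = 1296 ≡ 27 (mod 47). The two roots are 11 and 36.

11, 36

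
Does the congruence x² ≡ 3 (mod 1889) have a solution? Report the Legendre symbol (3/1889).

-1

Reciprocity: 3 ≡ 3 and 1889 ≡ 1 (mod 4), so (3/1889) = +(1889/3).
Reduce top mod 3: now compute (2/3).
Pull out 2: since 3 ≡ 3 (mod 8), (2/3) = -1.
Reached (1/3) = 1. Collecting the sign flips along the way, the symbol is -1.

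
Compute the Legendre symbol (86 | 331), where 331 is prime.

Euler's criterion: (86/331) ≡ 86^165 (mod 331).
86^2 ≡ 114 (mod 331)
86^4 ≡ 87 (mod 331)
86^8 ≡ 287 (mod 331)
86^16 ≡ 281 (mod 331)
86^32 ≡ 183 (mod 331)
86^64 ≡ 58 (mod 331)
86^128 ≡ 54 (mod 331)
86^165 = 86^(128+32+4+1) ≡ 330 (mod 331).
Result is 330 ≡ −1, so (86/331) = −1.

-1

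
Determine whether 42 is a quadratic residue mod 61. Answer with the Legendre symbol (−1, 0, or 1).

Pull out 2: since 61 ≡ 5 (mod 8), (2/61) = -1.
Reciprocity: 21 ≡ 1 and 61 ≡ 1 (mod 4), so (21/61) = +(61/21).
Reduce top mod 21: now compute (19/21).
Reciprocity: 19 ≡ 3 and 21 ≡ 1 (mod 4), so (19/21) = +(21/19).
Reduce top mod 19: now compute (2/19).
Pull out 2: since 19 ≡ 3 (mod 8), (2/19) = -1.
Reached (1/19) = 1. Collecting the sign flips along the way, the symbol is +1.

1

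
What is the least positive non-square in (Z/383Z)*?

5

(2/383) = +1, so 2 is a residue.
(3/383) = +1, so 3 is a residue.
(4/383) = +1, so 4 is a residue.
(5/383) = −1, so 5 is the smallest positive non-residue mod 383.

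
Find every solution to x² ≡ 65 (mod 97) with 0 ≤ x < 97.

97 ≡ 1 (mod 4), so we find a root by search.
Trying successive values, 29² = 841 ≡ 65 (mod 97). The other root is 97 − 29 = 68.

29, 68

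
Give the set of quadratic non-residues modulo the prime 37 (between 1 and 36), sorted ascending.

Square k = 1,…,18 (k and 37−k give the same square):
1²=1, 2²=4, 3²=9, 4²=16, 5²=25, 6²=36, 7²≡12, 8²≡27, 9²≡7, 10²≡26, 11²≡10, 12²≡33, 13²≡21, 14²≡11, 15²≡3, 16²≡34, 17²≡30, 18²≡28 (mod 37).
The residues are {1, 3, 4, 7, 9, 10, 11, 12, 16, 21, 25, 26, 27, 28, 30, 33, 34, 36}; the non-residues are the remaining 18 nonzero classes.

2 5 6 8 13 14 15 17 18 19 20 22 23 24 29 31 32 35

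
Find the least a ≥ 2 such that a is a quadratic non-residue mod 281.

3

(2/281) = +1, so 2 is a residue.
(3/281) = −1, so 3 is the smallest positive non-residue mod 281.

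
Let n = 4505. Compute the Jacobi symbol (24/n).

Pull out 2^3: since 4505 ≡ 1 (mod 8), (2/4505) = +1, so (2/4505)^3 = +1.
Reciprocity: 3 ≡ 3 and 4505 ≡ 1 (mod 4), so (3/4505) = +(4505/3).
Reduce top mod 3: now compute (2/3).
Pull out 2: since 3 ≡ 3 (mod 8), (2/3) = -1.
Reached (1/3) = 1. Collecting the sign flips along the way, the symbol is -1.

-1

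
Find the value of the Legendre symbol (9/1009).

Reciprocity: 9 ≡ 1 and 1009 ≡ 1 (mod 4), so (9/1009) = +(1009/9).
Reduce top mod 9: now compute (1/9).
Reached (1/9) = 1. Collecting the sign flips along the way, the symbol is +1.

1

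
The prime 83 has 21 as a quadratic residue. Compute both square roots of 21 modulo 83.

Since 83 ≡ 3 (mod 4), a square root of 21 is 21^((83+1)/4) = 21^21 mod 83.
Repeated squaring: 21^2≡26, 21^4≡12, 21^8≡61, 21^16≡69 (mod 83).
21^21 = 21^(16+4+1) ≡ 41 (mod 83).
Check: 41² = 1681 ≡ 21 (mod 83). The two roots are 41 and 42.

41, 42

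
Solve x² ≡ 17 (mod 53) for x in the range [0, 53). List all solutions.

53 ≡ 1 (mod 4), so we find a root by search.
Trying successive values, 21² = 441 ≡ 17 (mod 53). The other root is 53 − 21 = 32.

21, 32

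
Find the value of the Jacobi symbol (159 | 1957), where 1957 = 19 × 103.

1

Reciprocity: 159 ≡ 3 and 1957 ≡ 1 (mod 4), so (159/1957) = +(1957/159).
Reduce top mod 159: now compute (49/159).
Reciprocity: 49 ≡ 1 and 159 ≡ 3 (mod 4), so (49/159) = +(159/49).
Reduce top mod 49: now compute (12/49).
Pull out 2^2: since 49 ≡ 1 (mod 8), (2/49) = +1, so (2/49)^2 = +1.
Reciprocity: 3 ≡ 3 and 49 ≡ 1 (mod 4), so (3/49) = +(49/3).
Reduce top mod 3: now compute (1/3).
Reached (1/3) = 1. Collecting the sign flips along the way, the symbol is +1.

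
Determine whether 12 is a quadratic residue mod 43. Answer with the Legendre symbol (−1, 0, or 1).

-1

Euler's criterion: (12/43) ≡ 12^21 (mod 43).
12^2 ≡ 15 (mod 43)
12^4 ≡ 10 (mod 43)
12^8 ≡ 14 (mod 43)
12^16 ≡ 24 (mod 43)
12^21 = 12^(16+4+1) ≡ 42 (mod 43).
Result is 42 ≡ −1, so (12/43) = −1.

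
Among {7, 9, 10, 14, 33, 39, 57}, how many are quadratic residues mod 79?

2

(7/79) = -1 → non-residue.
(9/79) = +1 → QR.
(10/79) = +1 → QR.
(14/79) = -1 → non-residue.
(33/79) = -1 → non-residue.
(39/79) = -1 → non-residue.
(57/79) = -1 → non-residue.
Total quadratic residues among the 7: 2.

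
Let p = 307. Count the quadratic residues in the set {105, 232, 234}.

(105/307) = +1 → QR.
(232/307) = +1 → QR.
(234/307) = +1 → QR.
Total quadratic residues among the 3: 3.

3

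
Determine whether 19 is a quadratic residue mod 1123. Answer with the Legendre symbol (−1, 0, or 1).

1

Euler's criterion: (19/1123) ≡ 19^561 (mod 1123).
19^2 ≡ 361 (mod 1123)
19^4 ≡ 53 (mod 1123)
19^8 ≡ 563 (mod 1123)
19^16 ≡ 283 (mod 1123)
19^32 ≡ 356 (mod 1123)
19^64 ≡ 960 (mod 1123)
19^128 ≡ 740 (mod 1123)
19^256 ≡ 699 (mod 1123)
19^512 ≡ 96 (mod 1123)
19^561 = 19^(512+32+16+1) ≡ 1 (mod 1123).
Result is 1, so (19/1123) = 1.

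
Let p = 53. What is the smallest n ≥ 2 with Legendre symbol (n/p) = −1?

2

(2/53) = −1, so 2 is the smallest positive non-residue mod 53.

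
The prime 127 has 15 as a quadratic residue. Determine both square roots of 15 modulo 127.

Since 127 ≡ 3 (mod 4), a square root of 15 is 15^((127+1)/4) = 15^32 mod 127.
Repeated squaring: 15^2≡98, 15^4≡79, 15^8≡18, 15^16≡70, 15^32≡74 (mod 127).
15^32 = 15^(32) ≡ 74 (mod 127).
Check: 74² = 5476 ≡ 15 (mod 127). The two roots are 53 and 74.

53, 74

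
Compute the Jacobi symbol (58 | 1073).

Pull out 2: since 1073 ≡ 1 (mod 8), (2/1073) = +1.
Reciprocity: 29 ≡ 1 and 1073 ≡ 1 (mod 4), so (29/1073) = +(1073/29).
Reduce top mod 29: now compute (0/29).
Top reduces to 0: gcd > 1, so the symbol is 0.

0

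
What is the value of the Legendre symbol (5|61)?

Reciprocity: 5 ≡ 1 and 61 ≡ 1 (mod 4), so (5/61) = +(61/5).
Reduce top mod 5: now compute (1/5).
Reached (1/5) = 1. Collecting the sign flips along the way, the symbol is +1.

1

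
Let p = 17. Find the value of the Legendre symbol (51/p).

First reduce: 51 ≡ 0 (mod 17).
Top reduces to 0: gcd > 1, so the symbol is 0.

0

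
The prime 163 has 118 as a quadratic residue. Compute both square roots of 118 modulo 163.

66, 97

Since 163 ≡ 3 (mod 4), a square root of 118 is 118^((163+1)/4) = 118^41 mod 163.
Repeated squaring: 118^2≡69, 118^4≡34, 118^8≡15, 118^16≡62, 118^32≡95 (mod 163).
118^41 = 118^(32+8+1) ≡ 97 (mod 163).
Check: 97² = 9409 ≡ 118 (mod 163). The two roots are 66 and 97.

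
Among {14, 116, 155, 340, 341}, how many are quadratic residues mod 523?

(14/523) = -1 → non-residue.
(116/523) = +1 → QR.
(155/523) = -1 → non-residue.
(340/523) = -1 → non-residue.
(341/523) = +1 → QR.
Total quadratic residues among the 5: 2.

2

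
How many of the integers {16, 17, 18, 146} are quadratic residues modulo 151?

3

(16/151) = +1 → QR.
(17/151) = +1 → QR.
(18/151) = +1 → QR.
(146/151) = -1 → non-residue.
Total quadratic residues among the 4: 3.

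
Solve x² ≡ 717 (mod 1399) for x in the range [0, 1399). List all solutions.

Since 1399 ≡ 3 (mod 4), a square root of 717 is 717^((1399+1)/4) = 717^350 mod 1399.
Repeated squaring: 717^2≡656, 717^4≡843, 717^8≡1356, 717^16≡450, 717^32≡1044, 717^64≡115, 717^128≡634, 717^256≡443 (mod 1399).
717^350 = 717^(256+64+16+8+4+2) ≡ 46 (mod 1399).
Check: 46² = 2116 ≡ 717 (mod 1399). The two roots are 46 and 1353.

46, 1353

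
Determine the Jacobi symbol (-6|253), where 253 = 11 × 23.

First reduce: -6 ≡ 247 (mod 253).
Reciprocity: 247 ≡ 3 and 253 ≡ 1 (mod 4), so (247/253) = +(253/247).
Reduce top mod 247: now compute (6/247).
Pull out 2: since 247 ≡ 7 (mod 8), (2/247) = +1.
Reciprocity: 3 ≡ 3 and 247 ≡ 3 (mod 4), so (3/247) = −(247/3).
Reduce top mod 3: now compute (1/3).
Reached (1/3) = 1. Collecting the sign flips along the way, the symbol is -1.

-1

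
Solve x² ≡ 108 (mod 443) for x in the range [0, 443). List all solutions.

Since 443 ≡ 3 (mod 4), a square root of 108 is 108^((443+1)/4) = 108^111 mod 443.
Repeated squaring: 108^2≡146, 108^4≡52, 108^8≡46, 108^16≡344, 108^32≡55, 108^64≡367 (mod 443).
108^111 = 108^(64+32+8+4+2+1) ≡ 140 (mod 443).
Check: 140² = 19600 ≡ 108 (mod 443). The two roots are 140 and 303.

140, 303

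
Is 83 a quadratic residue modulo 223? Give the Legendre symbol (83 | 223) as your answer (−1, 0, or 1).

1

Reciprocity: 83 ≡ 3 and 223 ≡ 3 (mod 4), so (83/223) = −(223/83).
Reduce top mod 83: now compute (57/83).
Reciprocity: 57 ≡ 1 and 83 ≡ 3 (mod 4), so (57/83) = +(83/57).
Reduce top mod 57: now compute (26/57).
Pull out 2: since 57 ≡ 1 (mod 8), (2/57) = +1.
Reciprocity: 13 ≡ 1 and 57 ≡ 1 (mod 4), so (13/57) = +(57/13).
Reduce top mod 13: now compute (5/13).
Reciprocity: 5 ≡ 1 and 13 ≡ 1 (mod 4), so (5/13) = +(13/5).
Reduce top mod 5: now compute (3/5).
Reciprocity: 3 ≡ 3 and 5 ≡ 1 (mod 4), so (3/5) = +(5/3).
Reduce top mod 3: now compute (2/3).
Pull out 2: since 3 ≡ 3 (mod 8), (2/3) = -1.
Reached (1/3) = 1. Collecting the sign flips along the way, the symbol is +1.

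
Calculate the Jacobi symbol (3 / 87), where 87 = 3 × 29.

Reciprocity: 3 ≡ 3 and 87 ≡ 3 (mod 4), so (3/87) = −(87/3).
Reduce top mod 3: now compute (0/3).
Top reduces to 0: gcd > 1, so the symbol is 0.

0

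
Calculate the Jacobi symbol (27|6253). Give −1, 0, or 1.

Reciprocity: 27 ≡ 3 and 6253 ≡ 1 (mod 4), so (27/6253) = +(6253/27).
Reduce top mod 27: now compute (16/27).
Pull out 2^4: since 27 ≡ 3 (mod 8), (2/27) = -1, so (2/27)^4 = +1.
Reached (1/27) = 1. Collecting the sign flips along the way, the symbol is +1.

1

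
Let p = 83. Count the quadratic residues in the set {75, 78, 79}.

2

(75/83) = +1 → QR.
(78/83) = +1 → QR.
(79/83) = -1 → non-residue.
Total quadratic residues among the 3: 2.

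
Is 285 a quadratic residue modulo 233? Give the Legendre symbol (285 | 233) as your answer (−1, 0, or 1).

First reduce: 285 ≡ 52 (mod 233).
Pull out 2^2: since 233 ≡ 1 (mod 8), (2/233) = +1, so (2/233)^2 = +1.
Reciprocity: 13 ≡ 1 and 233 ≡ 1 (mod 4), so (13/233) = +(233/13).
Reduce top mod 13: now compute (12/13).
Pull out 2^2: since 13 ≡ 5 (mod 8), (2/13) = -1, so (2/13)^2 = +1.
Reciprocity: 3 ≡ 3 and 13 ≡ 1 (mod 4), so (3/13) = +(13/3).
Reduce top mod 3: now compute (1/3).
Reached (1/3) = 1. Collecting the sign flips along the way, the symbol is +1.

1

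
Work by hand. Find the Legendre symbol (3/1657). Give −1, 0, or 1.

Reciprocity: 3 ≡ 3 and 1657 ≡ 1 (mod 4), so (3/1657) = +(1657/3).
Reduce top mod 3: now compute (1/3).
Reached (1/3) = 1. Collecting the sign flips along the way, the symbol is +1.

1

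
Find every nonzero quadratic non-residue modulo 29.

2,3,8,10,11,12,14,15,17,18,19,21,26,27

Square k = 1,…,14 (k and 29−k give the same square):
1²=1, 2²=4, 3²=9, 4²=16, 5²=25, 6²≡7, 7²≡20, 8²≡6, 9²≡23, 10²≡13, 11²≡5, 12²≡28, 13²≡24, 14²≡22 (mod 29).
The residues are {1, 4, 5, 6, 7, 9, 13, 16, 20, 22, 23, 24, 25, 28}; the non-residues are the remaining 14 nonzero classes.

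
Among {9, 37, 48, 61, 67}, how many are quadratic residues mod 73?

5

(9/73) = +1 → QR.
(37/73) = +1 → QR.
(48/73) = +1 → QR.
(61/73) = +1 → QR.
(67/73) = +1 → QR.
Total quadratic residues among the 5: 5.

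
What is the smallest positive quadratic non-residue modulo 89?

(2/89) = +1, so 2 is a residue.
(3/89) = −1, so 3 is the smallest positive non-residue mod 89.

3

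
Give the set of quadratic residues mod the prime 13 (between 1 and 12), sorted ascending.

1 3 4 9 10 12

Square k = 1,…,6 (k and 13−k give the same square):
1²=1, 2²=4, 3²=9, 4²≡3, 5²≡12, 6²≡10 (mod 13).
So the quadratic residues mod 13 are {1, 3, 4, 9, 10, 12}.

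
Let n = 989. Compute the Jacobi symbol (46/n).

0

Pull out 2: since 989 ≡ 5 (mod 8), (2/989) = -1.
Reciprocity: 23 ≡ 3 and 989 ≡ 1 (mod 4), so (23/989) = +(989/23).
Reduce top mod 23: now compute (0/23).
Top reduces to 0: gcd > 1, so the symbol is 0.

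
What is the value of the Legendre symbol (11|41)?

-1

Euler's criterion: (11/41) ≡ 11^20 (mod 41).
11^2 ≡ 39 (mod 41)
11^4 ≡ 4 (mod 41)
11^8 ≡ 16 (mod 41)
11^16 ≡ 10 (mod 41)
11^20 = 11^(16+4) ≡ 40 (mod 41).
Result is 40 ≡ −1, so (11/41) = −1.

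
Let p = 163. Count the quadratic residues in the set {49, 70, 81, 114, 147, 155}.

3

(49/163) = +1 → QR.
(70/163) = -1 → non-residue.
(81/163) = +1 → QR.
(114/163) = -1 → non-residue.
(147/163) = -1 → non-residue.
(155/163) = +1 → QR.
Total quadratic residues among the 6: 3.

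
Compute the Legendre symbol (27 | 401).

-1

Reciprocity: 27 ≡ 3 and 401 ≡ 1 (mod 4), so (27/401) = +(401/27).
Reduce top mod 27: now compute (23/27).
Reciprocity: 23 ≡ 3 and 27 ≡ 3 (mod 4), so (23/27) = −(27/23).
Reduce top mod 23: now compute (4/23).
Pull out 2^2: since 23 ≡ 7 (mod 8), (2/23) = +1, so (2/23)^2 = +1.
Reached (1/23) = 1. Collecting the sign flips along the way, the symbol is -1.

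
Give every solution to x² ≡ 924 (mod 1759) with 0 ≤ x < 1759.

Since 1759 ≡ 3 (mod 4), a square root of 924 is 924^((1759+1)/4) = 924^440 mod 1759.
Repeated squaring: 924^2≡661, 924^4≡689, 924^8≡1550, 924^16≡1465, 924^32≡245, 924^64≡219, 924^128≡468, 924^256≡908 (mod 1759).
924^440 = 924^(256+128+32+16+8) ≡ 1535 (mod 1759).
Check: 1535² = 2356225 ≡ 924 (mod 1759). The two roots are 224 and 1535.

224, 1535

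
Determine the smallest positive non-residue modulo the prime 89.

(2/89) = +1, so 2 is a residue.
(3/89) = −1, so 3 is the smallest positive non-residue mod 89.

3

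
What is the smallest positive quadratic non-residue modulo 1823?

(2/1823) = +1, so 2 is a residue.
(3/1823) = +1, so 3 is a residue.
(4/1823) = +1, so 4 is a residue.
(5/1823) = −1, so 5 is the smallest positive non-residue mod 1823.

5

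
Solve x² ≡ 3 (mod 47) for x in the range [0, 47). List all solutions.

12, 35

Since 47 ≡ 3 (mod 4), a square root of 3 is 3^((47+1)/4) = 3^12 mod 47.
Repeated squaring: 3^2≡9, 3^4≡34, 3^8≡28 (mod 47).
3^12 = 3^(8+4) ≡ 12 (mod 47).
Check: 12² = 144 ≡ 3 (mod 47). The two roots are 12 and 35.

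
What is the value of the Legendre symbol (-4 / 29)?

1

Euler's criterion: (-4/29) ≡ 25^14 (mod 29).
25^2 ≡ 16 (mod 29)
25^4 ≡ 24 (mod 29)
25^8 ≡ 25 (mod 29)
25^14 = 25^(8+4+2) ≡ 1 (mod 29).
Result is 1, so (-4/29) = 1.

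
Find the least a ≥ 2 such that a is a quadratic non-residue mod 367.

3

(2/367) = +1, so 2 is a residue.
(3/367) = −1, so 3 is the smallest positive non-residue mod 367.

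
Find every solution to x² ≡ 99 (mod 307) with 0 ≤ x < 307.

Since 307 ≡ 3 (mod 4), a square root of 99 is 99^((307+1)/4) = 99^77 mod 307.
Repeated squaring: 99^2≡284, 99^4≡222, 99^8≡164, 99^16≡187, 99^32≡278, 99^64≡227 (mod 307).
99^77 = 99^(64+8+4+1) ≡ 232 (mod 307).
Check: 232² = 53824 ≡ 99 (mod 307). The two roots are 75 and 232.

75, 232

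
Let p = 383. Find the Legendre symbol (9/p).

1

Reciprocity: 9 ≡ 1 and 383 ≡ 3 (mod 4), so (9/383) = +(383/9).
Reduce top mod 9: now compute (5/9).
Reciprocity: 5 ≡ 1 and 9 ≡ 1 (mod 4), so (5/9) = +(9/5).
Reduce top mod 5: now compute (4/5).
Pull out 2^2: since 5 ≡ 5 (mod 8), (2/5) = -1, so (2/5)^2 = +1.
Reached (1/5) = 1. Collecting the sign flips along the way, the symbol is +1.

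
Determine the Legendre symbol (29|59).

1

Euler's criterion: (29/59) ≡ 29^29 (mod 59).
29^2 ≡ 15 (mod 59)
29^4 ≡ 48 (mod 59)
29^8 ≡ 3 (mod 59)
29^16 ≡ 9 (mod 59)
29^29 = 29^(16+8+4+1) ≡ 1 (mod 59).
Result is 1, so (29/59) = 1.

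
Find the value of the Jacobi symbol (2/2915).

-1

Pull out 2: since 2915 ≡ 3 (mod 8), (2/2915) = -1.
Reached (1/2915) = 1. Collecting the sign flips along the way, the symbol is -1.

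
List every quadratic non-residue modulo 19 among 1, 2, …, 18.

2,3,8,10,12,13,14,15,18

Square k = 1,…,9 (k and 19−k give the same square):
1²=1, 2²=4, 3²=9, 4²=16, 5²≡6, 6²≡17, 7²≡11, 8²≡7, 9²≡5 (mod 19).
The residues are {1, 4, 5, 6, 7, 9, 11, 16, 17}; the non-residues are the remaining 9 nonzero classes.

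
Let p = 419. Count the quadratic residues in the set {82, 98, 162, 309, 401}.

1

(82/419) = -1 → non-residue.
(98/419) = -1 → non-residue.
(162/419) = -1 → non-residue.
(309/419) = -1 → non-residue.
(401/419) = +1 → QR.
Total quadratic residues among the 5: 1.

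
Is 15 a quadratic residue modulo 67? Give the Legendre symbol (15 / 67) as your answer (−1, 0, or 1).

1

Reciprocity: 15 ≡ 3 and 67 ≡ 3 (mod 4), so (15/67) = −(67/15).
Reduce top mod 15: now compute (7/15).
Reciprocity: 7 ≡ 3 and 15 ≡ 3 (mod 4), so (7/15) = −(15/7).
Reduce top mod 7: now compute (1/7).
Reached (1/7) = 1. Collecting the sign flips along the way, the symbol is +1.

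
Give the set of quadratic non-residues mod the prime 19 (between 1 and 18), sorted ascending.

2,3,8,10,12,13,14,15,18

Square k = 1,…,9 (k and 19−k give the same square):
1²=1, 2²=4, 3²=9, 4²=16, 5²≡6, 6²≡17, 7²≡11, 8²≡7, 9²≡5 (mod 19).
The residues are {1, 4, 5, 6, 7, 9, 11, 16, 17}; the non-residues are the remaining 9 nonzero classes.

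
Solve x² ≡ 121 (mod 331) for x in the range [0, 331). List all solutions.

11, 320

Since 331 ≡ 3 (mod 4), a square root of 121 is 121^((331+1)/4) = 121^83 mod 331.
Repeated squaring: 121^2≡77, 121^4≡302, 121^8≡179, 121^16≡265, 121^32≡53, 121^64≡161 (mod 331).
121^83 = 121^(64+16+2+1) ≡ 320 (mod 331).
Check: 320² = 102400 ≡ 121 (mod 331). The two roots are 11 and 320.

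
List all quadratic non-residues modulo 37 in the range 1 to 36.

Square k = 1,…,18 (k and 37−k give the same square):
1²=1, 2²=4, 3²=9, 4²=16, 5²=25, 6²=36, 7²≡12, 8²≡27, 9²≡7, 10²≡26, 11²≡10, 12²≡33, 13²≡21, 14²≡11, 15²≡3, 16²≡34, 17²≡30, 18²≡28 (mod 37).
The residues are {1, 3, 4, 7, 9, 10, 11, 12, 16, 21, 25, 26, 27, 28, 30, 33, 34, 36}; the non-residues are the remaining 18 nonzero classes.

2, 5, 6, 8, 13, 14, 15, 17, 18, 19, 20, 22, 23, 24, 29, 31, 32, 35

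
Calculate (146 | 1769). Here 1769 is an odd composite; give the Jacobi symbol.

Pull out 2: since 1769 ≡ 1 (mod 8), (2/1769) = +1.
Reciprocity: 73 ≡ 1 and 1769 ≡ 1 (mod 4), so (73/1769) = +(1769/73).
Reduce top mod 73: now compute (17/73).
Reciprocity: 17 ≡ 1 and 73 ≡ 1 (mod 4), so (17/73) = +(73/17).
Reduce top mod 17: now compute (5/17).
Reciprocity: 5 ≡ 1 and 17 ≡ 1 (mod 4), so (5/17) = +(17/5).
Reduce top mod 5: now compute (2/5).
Pull out 2: since 5 ≡ 5 (mod 8), (2/5) = -1.
Reached (1/5) = 1. Collecting the sign flips along the way, the symbol is -1.

-1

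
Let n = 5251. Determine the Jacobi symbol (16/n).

Pull out 2^4: since 5251 ≡ 3 (mod 8), (2/5251) = -1, so (2/5251)^4 = +1.
Reached (1/5251) = 1. Collecting the sign flips along the way, the symbol is +1.

1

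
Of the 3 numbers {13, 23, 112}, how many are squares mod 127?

(13/127) = +1 → QR.
(23/127) = -1 → non-residue.
(112/127) = -1 → non-residue.
Total quadratic residues among the 3: 1.

1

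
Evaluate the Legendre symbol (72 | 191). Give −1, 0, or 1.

Euler's criterion: (72/191) ≡ 72^95 (mod 191).
72^2 ≡ 27 (mod 191)
72^4 ≡ 156 (mod 191)
72^8 ≡ 79 (mod 191)
72^16 ≡ 129 (mod 191)
72^32 ≡ 24 (mod 191)
72^64 ≡ 3 (mod 191)
72^95 = 72^(64+16+8+4+2+1) ≡ 1 (mod 191).
Result is 1, so (72/191) = 1.

1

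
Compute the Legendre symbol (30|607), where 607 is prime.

Euler's criterion: (30/607) ≡ 30^303 (mod 607).
30^2 ≡ 293 (mod 607)
30^4 ≡ 262 (mod 607)
30^8 ≡ 53 (mod 607)
30^16 ≡ 381 (mod 607)
30^32 ≡ 88 (mod 607)
30^64 ≡ 460 (mod 607)
30^128 ≡ 364 (mod 607)
30^256 ≡ 170 (mod 607)
30^303 = 30^(256+32+8+4+2+1) ≡ 1 (mod 607).
Result is 1, so (30/607) = 1.

1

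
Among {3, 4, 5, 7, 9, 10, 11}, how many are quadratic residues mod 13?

4

(3/13) = +1 → QR.
(4/13) = +1 → QR.
(5/13) = -1 → non-residue.
(7/13) = -1 → non-residue.
(9/13) = +1 → QR.
(10/13) = +1 → QR.
(11/13) = -1 → non-residue.
Total quadratic residues among the 7: 4.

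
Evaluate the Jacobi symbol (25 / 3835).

0

Reciprocity: 25 ≡ 1 and 3835 ≡ 3 (mod 4), so (25/3835) = +(3835/25).
Reduce top mod 25: now compute (10/25).
Pull out 2: since 25 ≡ 1 (mod 8), (2/25) = +1.
Reciprocity: 5 ≡ 1 and 25 ≡ 1 (mod 4), so (5/25) = +(25/5).
Reduce top mod 5: now compute (0/5).
Top reduces to 0: gcd > 1, so the symbol is 0.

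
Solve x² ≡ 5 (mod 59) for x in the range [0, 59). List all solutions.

8, 51

Since 59 ≡ 3 (mod 4), a square root of 5 is 5^((59+1)/4) = 5^15 mod 59.
Repeated squaring: 5^2≡25, 5^4≡35, 5^8≡45 (mod 59).
5^15 = 5^(8+4+2+1) ≡ 51 (mod 59).
Check: 51² = 2601 ≡ 5 (mod 59). The two roots are 8 and 51.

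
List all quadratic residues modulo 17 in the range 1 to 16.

Square k = 1,…,8 (k and 17−k give the same square):
1²=1, 2²=4, 3²=9, 4²=16, 5²≡8, 6²≡2, 7²≡15, 8²≡13 (mod 17).
So the quadratic residues mod 17 are {1, 2, 4, 8, 9, 13, 15, 16}.

1,2,4,8,9,13,15,16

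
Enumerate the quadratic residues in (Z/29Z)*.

1,4,5,6,7,9,13,16,20,22,23,24,25,28

Square k = 1,…,14 (k and 29−k give the same square):
1²=1, 2²=4, 3²=9, 4²=16, 5²=25, 6²≡7, 7²≡20, 8²≡6, 9²≡23, 10²≡13, 11²≡5, 12²≡28, 13²≡24, 14²≡22 (mod 29).
So the quadratic residues mod 29 are {1, 4, 5, 6, 7, 9, 13, 16, 20, 22, 23, 24, 25, 28}.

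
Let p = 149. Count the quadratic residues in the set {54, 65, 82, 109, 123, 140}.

4

(54/149) = +1 → QR.
(65/149) = -1 → non-residue.
(82/149) = +1 → QR.
(109/149) = -1 → non-residue.
(123/149) = +1 → QR.
(140/149) = +1 → QR.
Total quadratic residues among the 6: 4.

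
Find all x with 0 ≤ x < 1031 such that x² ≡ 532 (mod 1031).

Since 1031 ≡ 3 (mod 4), a square root of 532 is 532^((1031+1)/4) = 532^258 mod 1031.
Repeated squaring: 532^2≡530, 532^4≡468, 532^8≡452, 532^16≡166, 532^32≡750, 532^64≡605, 532^128≡20, 532^256≡400 (mod 1031).
532^258 = 532^(256+2) ≡ 645 (mod 1031).
Check: 645² = 416025 ≡ 532 (mod 1031). The two roots are 386 and 645.

386, 645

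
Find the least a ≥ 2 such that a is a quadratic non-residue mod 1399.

3

(2/1399) = +1, so 2 is a residue.
(3/1399) = −1, so 3 is the smallest positive non-residue mod 1399.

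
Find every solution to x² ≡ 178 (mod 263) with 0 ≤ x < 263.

Since 263 ≡ 3 (mod 4), a square root of 178 is 178^((263+1)/4) = 178^66 mod 263.
Repeated squaring: 178^2≡124, 178^4≡122, 178^8≡156, 178^16≡140, 178^32≡138, 178^64≡108 (mod 263).
178^66 = 178^(64+2) ≡ 242 (mod 263).
Check: 242² = 58564 ≡ 178 (mod 263). The two roots are 21 and 242.

21, 242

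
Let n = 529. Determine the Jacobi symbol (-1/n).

First reduce: -1 ≡ 528 (mod 529).
Pull out 2^4: since 529 ≡ 1 (mod 8), (2/529) = +1, so (2/529)^4 = +1.
Reciprocity: 33 ≡ 1 and 529 ≡ 1 (mod 4), so (33/529) = +(529/33).
Reduce top mod 33: now compute (1/33).
Reached (1/33) = 1. Collecting the sign flips along the way, the symbol is +1.

1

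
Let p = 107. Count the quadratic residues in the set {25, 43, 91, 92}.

(25/107) = +1 → QR.
(43/107) = -1 → non-residue.
(91/107) = -1 → non-residue.
(92/107) = +1 → QR.
Total quadratic residues among the 4: 2.

2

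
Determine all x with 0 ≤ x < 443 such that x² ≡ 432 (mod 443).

Since 443 ≡ 3 (mod 4), a square root of 432 is 432^((443+1)/4) = 432^111 mod 443.
Repeated squaring: 432^2≡121, 432^4≡22, 432^8≡41, 432^16≡352, 432^32≡307, 432^64≡333 (mod 443).
432^111 = 432^(64+32+8+4+2+1) ≡ 163 (mod 443).
Check: 163² = 26569 ≡ 432 (mod 443). The two roots are 163 and 280.

163, 280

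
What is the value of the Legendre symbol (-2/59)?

1

Euler's criterion: (-2/59) ≡ 57^29 (mod 59).
57^2 ≡ 4 (mod 59)
57^4 ≡ 16 (mod 59)
57^8 ≡ 20 (mod 59)
57^16 ≡ 46 (mod 59)
57^29 = 57^(16+8+4+1) ≡ 1 (mod 59).
Result is 1, so (-2/59) = 1.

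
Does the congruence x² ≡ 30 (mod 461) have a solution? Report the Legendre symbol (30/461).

1

Euler's criterion: (30/461) ≡ 30^230 (mod 461).
30^2 ≡ 439 (mod 461)
30^4 ≡ 23 (mod 461)
30^8 ≡ 68 (mod 461)
30^16 ≡ 14 (mod 461)
30^32 ≡ 196 (mod 461)
30^64 ≡ 153 (mod 461)
30^128 ≡ 359 (mod 461)
30^230 = 30^(128+64+32+4+2) ≡ 1 (mod 461).
Result is 1, so (30/461) = 1.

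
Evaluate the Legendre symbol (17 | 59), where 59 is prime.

Euler's criterion: (17/59) ≡ 17^29 (mod 59).
17^2 ≡ 53 (mod 59)
17^4 ≡ 36 (mod 59)
17^8 ≡ 57 (mod 59)
17^16 ≡ 4 (mod 59)
17^29 = 17^(16+8+4+1) ≡ 1 (mod 59).
Result is 1, so (17/59) = 1.

1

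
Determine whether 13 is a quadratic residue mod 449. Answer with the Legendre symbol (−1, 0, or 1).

-1

Euler's criterion: (13/449) ≡ 13^224 (mod 449).
13^2 ≡ 169 (mod 449)
13^4 ≡ 274 (mod 449)
13^8 ≡ 93 (mod 449)
13^16 ≡ 118 (mod 449)
13^32 ≡ 5 (mod 449)
13^64 ≡ 25 (mod 449)
13^128 ≡ 176 (mod 449)
13^224 = 13^(128+64+32) ≡ 448 (mod 449).
Result is 448 ≡ −1, so (13/449) = −1.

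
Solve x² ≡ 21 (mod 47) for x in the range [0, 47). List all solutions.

Since 47 ≡ 3 (mod 4), a square root of 21 is 21^((47+1)/4) = 21^12 mod 47.
Repeated squaring: 21^2≡18, 21^4≡42, 21^8≡25 (mod 47).
21^12 = 21^(8+4) ≡ 16 (mod 47).
Check: 16² = 256 ≡ 21 (mod 47). The two roots are 16 and 31.

16, 31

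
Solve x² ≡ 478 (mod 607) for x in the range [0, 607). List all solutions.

Since 607 ≡ 3 (mod 4), a square root of 478 is 478^((607+1)/4) = 478^152 mod 607.
Repeated squaring: 478^2≡252, 478^4≡376, 478^8≡552, 478^16≡597, 478^32≡100, 478^64≡288, 478^128≡392 (mod 607).
478^152 = 478^(128+16+8) ≡ 115 (mod 607).
Check: 115² = 13225 ≡ 478 (mod 607). The two roots are 115 and 492.

115, 492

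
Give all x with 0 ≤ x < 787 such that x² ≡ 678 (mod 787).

290, 497

Since 787 ≡ 3 (mod 4), a square root of 678 is 678^((787+1)/4) = 678^197 mod 787.
Repeated squaring: 678^2≡76, 678^4≡267, 678^8≡459, 678^16≡552, 678^32≡135, 678^64≡124, 678^128≡423 (mod 787).
678^197 = 678^(128+64+4+1) ≡ 290 (mod 787).
Check: 290² = 84100 ≡ 678 (mod 787). The two roots are 290 and 497.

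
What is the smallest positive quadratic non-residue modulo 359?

7

(2/359) = +1, so 2 is a residue.
(3/359) = +1, so 3 is a residue.
(4/359) = +1, so 4 is a residue.
(5/359) = +1, so 5 is a residue.
(6/359) = +1, so 6 is a residue.
(7/359) = −1, so 7 is the smallest positive non-residue mod 359.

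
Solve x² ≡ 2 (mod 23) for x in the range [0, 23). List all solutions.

5, 18

Since 23 ≡ 3 (mod 4), a square root of 2 is 2^((23+1)/4) = 2^6 mod 23.
Repeated squaring: 2^2≡4, 2^4≡16 (mod 23).
2^6 = 2^(4+2) ≡ 18 (mod 23).
Check: 18² = 324 ≡ 2 (mod 23). The two roots are 5 and 18.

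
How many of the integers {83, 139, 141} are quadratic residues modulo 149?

(83/149) = -1 → non-residue.
(139/149) = -1 → non-residue.
(141/149) = -1 → non-residue.
Total quadratic residues among the 3: 0.

0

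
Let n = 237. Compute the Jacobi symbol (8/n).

Pull out 2^3: since 237 ≡ 5 (mod 8), (2/237) = -1, so (2/237)^3 = -1.
Reached (1/237) = 1. Collecting the sign flips along the way, the symbol is -1.

-1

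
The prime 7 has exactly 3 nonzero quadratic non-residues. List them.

Square k = 1,…,3 (k and 7−k give the same square):
1²=1, 2²=4, 3²≡2 (mod 7).
The residues are {1, 2, 4}; the non-residues are the remaining 3 nonzero classes.

3,5,6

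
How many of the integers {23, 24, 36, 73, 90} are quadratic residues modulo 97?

3

(23/97) = -1 → non-residue.
(24/97) = +1 → QR.
(36/97) = +1 → QR.
(73/97) = +1 → QR.
(90/97) = -1 → non-residue.
Total quadratic residues among the 5: 3.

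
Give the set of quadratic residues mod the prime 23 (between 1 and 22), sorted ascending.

Square k = 1,…,11 (k and 23−k give the same square):
1²=1, 2²=4, 3²=9, 4²=16, 5²≡2, 6²≡13, 7²≡3, 8²≡18, 9²≡12, 10²≡8, 11²≡6 (mod 23).
So the quadratic residues mod 23 are {1, 2, 3, 4, 6, 8, 9, 12, 13, 16, 18}.

1, 2, 3, 4, 6, 8, 9, 12, 13, 16, 18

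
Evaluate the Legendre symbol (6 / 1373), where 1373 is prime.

Pull out 2: since 1373 ≡ 5 (mod 8), (2/1373) = -1.
Reciprocity: 3 ≡ 3 and 1373 ≡ 1 (mod 4), so (3/1373) = +(1373/3).
Reduce top mod 3: now compute (2/3).
Pull out 2: since 3 ≡ 3 (mod 8), (2/3) = -1.
Reached (1/3) = 1. Collecting the sign flips along the way, the symbol is +1.

1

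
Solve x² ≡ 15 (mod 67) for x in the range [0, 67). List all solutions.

Since 67 ≡ 3 (mod 4), a square root of 15 is 15^((67+1)/4) = 15^17 mod 67.
Repeated squaring: 15^2≡24, 15^4≡40, 15^8≡59, 15^16≡64 (mod 67).
15^17 = 15^(16+1) ≡ 22 (mod 67).
Check: 22² = 484 ≡ 15 (mod 67). The two roots are 22 and 45.

22, 45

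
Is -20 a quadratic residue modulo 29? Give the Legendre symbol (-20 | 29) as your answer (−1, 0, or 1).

First reduce: -20 ≡ 9 (mod 29).
Reciprocity: 9 ≡ 1 and 29 ≡ 1 (mod 4), so (9/29) = +(29/9).
Reduce top mod 9: now compute (2/9).
Pull out 2: since 9 ≡ 1 (mod 8), (2/9) = +1.
Reached (1/9) = 1. Collecting the sign flips along the way, the symbol is +1.

1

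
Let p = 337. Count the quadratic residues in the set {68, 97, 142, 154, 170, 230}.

(68/337) = -1 → non-residue.
(97/337) = -1 → non-residue.
(142/337) = -1 → non-residue.
(154/337) = -1 → non-residue.
(170/337) = +1 → QR.
(230/337) = +1 → QR.
Total quadratic residues among the 6: 2.

2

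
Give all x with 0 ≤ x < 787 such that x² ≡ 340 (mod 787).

363, 424

Since 787 ≡ 3 (mod 4), a square root of 340 is 340^((787+1)/4) = 340^197 mod 787.
Repeated squaring: 340^2≡698, 340^4≡51, 340^8≡240, 340^16≡149, 340^32≡165, 340^64≡467, 340^128≡90 (mod 787).
340^197 = 340^(128+64+4+1) ≡ 424 (mod 787).
Check: 424² = 179776 ≡ 340 (mod 787). The two roots are 363 and 424.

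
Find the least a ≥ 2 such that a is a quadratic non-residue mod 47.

5

(2/47) = +1, so 2 is a residue.
(3/47) = +1, so 3 is a residue.
(4/47) = +1, so 4 is a residue.
(5/47) = −1, so 5 is the smallest positive non-residue mod 47.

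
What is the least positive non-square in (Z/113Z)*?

3

(2/113) = +1, so 2 is a residue.
(3/113) = −1, so 3 is the smallest positive non-residue mod 113.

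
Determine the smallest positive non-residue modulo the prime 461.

2

(2/461) = −1, so 2 is the smallest positive non-residue mod 461.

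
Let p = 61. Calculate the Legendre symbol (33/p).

Reciprocity: 33 ≡ 1 and 61 ≡ 1 (mod 4), so (33/61) = +(61/33).
Reduce top mod 33: now compute (28/33).
Pull out 2^2: since 33 ≡ 1 (mod 8), (2/33) = +1, so (2/33)^2 = +1.
Reciprocity: 7 ≡ 3 and 33 ≡ 1 (mod 4), so (7/33) = +(33/7).
Reduce top mod 7: now compute (5/7).
Reciprocity: 5 ≡ 1 and 7 ≡ 3 (mod 4), so (5/7) = +(7/5).
Reduce top mod 5: now compute (2/5).
Pull out 2: since 5 ≡ 5 (mod 8), (2/5) = -1.
Reached (1/5) = 1. Collecting the sign flips along the way, the symbol is -1.

-1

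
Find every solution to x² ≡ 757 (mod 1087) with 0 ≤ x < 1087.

Since 1087 ≡ 3 (mod 4), a square root of 757 is 757^((1087+1)/4) = 757^272 mod 1087.
Repeated squaring: 757^2≡200, 757^4≡868, 757^8≡133, 757^16≡297, 757^32≡162, 757^64≡156, 757^128≡422, 757^256≡903 (mod 1087).
757^272 = 757^(256+16) ≡ 789 (mod 1087).
Check: 789² = 622521 ≡ 757 (mod 1087). The two roots are 298 and 789.

298, 789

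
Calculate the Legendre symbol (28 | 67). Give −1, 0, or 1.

-1

Pull out 2^2: since 67 ≡ 3 (mod 8), (2/67) = -1, so (2/67)^2 = +1.
Reciprocity: 7 ≡ 3 and 67 ≡ 3 (mod 4), so (7/67) = −(67/7).
Reduce top mod 7: now compute (4/7).
Pull out 2^2: since 7 ≡ 7 (mod 8), (2/7) = +1, so (2/7)^2 = +1.
Reached (1/7) = 1. Collecting the sign flips along the way, the symbol is -1.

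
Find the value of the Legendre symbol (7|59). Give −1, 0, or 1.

1

Reciprocity: 7 ≡ 3 and 59 ≡ 3 (mod 4), so (7/59) = −(59/7).
Reduce top mod 7: now compute (3/7).
Reciprocity: 3 ≡ 3 and 7 ≡ 3 (mod 4), so (3/7) = −(7/3).
Reduce top mod 3: now compute (1/3).
Reached (1/3) = 1. Collecting the sign flips along the way, the symbol is +1.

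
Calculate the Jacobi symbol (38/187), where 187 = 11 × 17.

Pull out 2: since 187 ≡ 3 (mod 8), (2/187) = -1.
Reciprocity: 19 ≡ 3 and 187 ≡ 3 (mod 4), so (19/187) = −(187/19).
Reduce top mod 19: now compute (16/19).
Pull out 2^4: since 19 ≡ 3 (mod 8), (2/19) = -1, so (2/19)^4 = +1.
Reached (1/19) = 1. Collecting the sign flips along the way, the symbol is +1.

1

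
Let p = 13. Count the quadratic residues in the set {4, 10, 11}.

2

(4/13) = +1 → QR.
(10/13) = +1 → QR.
(11/13) = -1 → non-residue.
Total quadratic residues among the 3: 2.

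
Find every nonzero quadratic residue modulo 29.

1,4,5,6,7,9,13,16,20,22,23,24,25,28

Square k = 1,…,14 (k and 29−k give the same square):
1²=1, 2²=4, 3²=9, 4²=16, 5²=25, 6²≡7, 7²≡20, 8²≡6, 9²≡23, 10²≡13, 11²≡5, 12²≡28, 13²≡24, 14²≡22 (mod 29).
So the quadratic residues mod 29 are {1, 4, 5, 6, 7, 9, 13, 16, 20, 22, 23, 24, 25, 28}.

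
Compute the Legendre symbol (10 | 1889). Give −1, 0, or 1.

1

Pull out 2: since 1889 ≡ 1 (mod 8), (2/1889) = +1.
Reciprocity: 5 ≡ 1 and 1889 ≡ 1 (mod 4), so (5/1889) = +(1889/5).
Reduce top mod 5: now compute (4/5).
Pull out 2^2: since 5 ≡ 5 (mod 8), (2/5) = -1, so (2/5)^2 = +1.
Reached (1/5) = 1. Collecting the sign flips along the way, the symbol is +1.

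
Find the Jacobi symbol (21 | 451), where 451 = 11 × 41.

-1

Reciprocity: 21 ≡ 1 and 451 ≡ 3 (mod 4), so (21/451) = +(451/21).
Reduce top mod 21: now compute (10/21).
Pull out 2: since 21 ≡ 5 (mod 8), (2/21) = -1.
Reciprocity: 5 ≡ 1 and 21 ≡ 1 (mod 4), so (5/21) = +(21/5).
Reduce top mod 5: now compute (1/5).
Reached (1/5) = 1. Collecting the sign flips along the way, the symbol is -1.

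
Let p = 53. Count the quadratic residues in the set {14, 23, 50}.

0

(14/53) = -1 → non-residue.
(23/53) = -1 → non-residue.
(50/53) = -1 → non-residue.
Total quadratic residues among the 3: 0.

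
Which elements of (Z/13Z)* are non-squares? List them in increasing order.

2 5 6 7 8 11

Square k = 1,…,6 (k and 13−k give the same square):
1²=1, 2²=4, 3²=9, 4²≡3, 5²≡12, 6²≡10 (mod 13).
The residues are {1, 3, 4, 9, 10, 12}; the non-residues are the remaining 6 nonzero classes.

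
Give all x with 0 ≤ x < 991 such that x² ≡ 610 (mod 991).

Since 991 ≡ 3 (mod 4), a square root of 610 is 610^((991+1)/4) = 610^248 mod 991.
Repeated squaring: 610^2≡475, 610^4≡668, 610^8≡274, 610^16≡751, 610^32≡122, 610^64≡19, 610^128≡361 (mod 991).
610^248 = 610^(128+64+32+16+8) ≡ 255 (mod 991).
Check: 255² = 65025 ≡ 610 (mod 991). The two roots are 255 and 736.

255, 736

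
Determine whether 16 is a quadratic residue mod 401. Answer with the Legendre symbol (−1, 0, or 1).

1

Pull out 2^4: since 401 ≡ 1 (mod 8), (2/401) = +1, so (2/401)^4 = +1.
Reached (1/401) = 1. Collecting the sign flips along the way, the symbol is +1.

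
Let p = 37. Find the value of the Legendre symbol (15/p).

Reciprocity: 15 ≡ 3 and 37 ≡ 1 (mod 4), so (15/37) = +(37/15).
Reduce top mod 15: now compute (7/15).
Reciprocity: 7 ≡ 3 and 15 ≡ 3 (mod 4), so (7/15) = −(15/7).
Reduce top mod 7: now compute (1/7).
Reached (1/7) = 1. Collecting the sign flips along the way, the symbol is -1.

-1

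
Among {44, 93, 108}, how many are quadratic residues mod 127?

(44/127) = +1 → QR.
(93/127) = -1 → non-residue.
(108/127) = -1 → non-residue.
Total quadratic residues among the 3: 1.

1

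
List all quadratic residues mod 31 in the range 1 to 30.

Square k = 1,…,15 (k and 31−k give the same square):
1²=1, 2²=4, 3²=9, 4²=16, 5²=25, 6²≡5, 7²≡18, 8²≡2, 9²≡19, 10²≡7, 11²≡28, 12²≡20, 13²≡14, 14²≡10, 15²≡8 (mod 31).
So the quadratic residues mod 31 are {1, 2, 4, 5, 7, 8, 9, 10, 14, 16, 18, 19, 20, 25, 28}.

1,2,4,5,7,8,9,10,14,16,18,19,20,25,28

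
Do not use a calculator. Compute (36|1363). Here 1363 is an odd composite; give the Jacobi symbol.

1

Pull out 2^2: since 1363 ≡ 3 (mod 8), (2/1363) = -1, so (2/1363)^2 = +1.
Reciprocity: 9 ≡ 1 and 1363 ≡ 3 (mod 4), so (9/1363) = +(1363/9).
Reduce top mod 9: now compute (4/9).
Pull out 2^2: since 9 ≡ 1 (mod 8), (2/9) = +1, so (2/9)^2 = +1.
Reached (1/9) = 1. Collecting the sign flips along the way, the symbol is +1.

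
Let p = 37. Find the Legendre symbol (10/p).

Pull out 2: since 37 ≡ 5 (mod 8), (2/37) = -1.
Reciprocity: 5 ≡ 1 and 37 ≡ 1 (mod 4), so (5/37) = +(37/5).
Reduce top mod 5: now compute (2/5).
Pull out 2: since 5 ≡ 5 (mod 8), (2/5) = -1.
Reached (1/5) = 1. Collecting the sign flips along the way, the symbol is +1.

1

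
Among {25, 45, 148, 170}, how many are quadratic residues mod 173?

2

(25/173) = +1 → QR.
(45/173) = -1 → non-residue.
(148/173) = +1 → QR.
(170/173) = -1 → non-residue.
Total quadratic residues among the 4: 2.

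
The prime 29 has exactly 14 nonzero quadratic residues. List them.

Square k = 1,…,14 (k and 29−k give the same square):
1²=1, 2²=4, 3²=9, 4²=16, 5²=25, 6²≡7, 7²≡20, 8²≡6, 9²≡23, 10²≡13, 11²≡5, 12²≡28, 13²≡24, 14²≡22 (mod 29).
So the quadratic residues mod 29 are {1, 4, 5, 6, 7, 9, 13, 16, 20, 22, 23, 24, 25, 28}.

1,4,5,6,7,9,13,16,20,22,23,24,25,28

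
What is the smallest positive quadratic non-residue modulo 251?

2

(2/251) = −1, so 2 is the smallest positive non-residue mod 251.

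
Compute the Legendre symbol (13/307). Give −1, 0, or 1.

-1

Reciprocity: 13 ≡ 1 and 307 ≡ 3 (mod 4), so (13/307) = +(307/13).
Reduce top mod 13: now compute (8/13).
Pull out 2^3: since 13 ≡ 5 (mod 8), (2/13) = -1, so (2/13)^3 = -1.
Reached (1/13) = 1. Collecting the sign flips along the way, the symbol is -1.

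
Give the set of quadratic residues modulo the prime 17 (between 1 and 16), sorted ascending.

1 2 4 8 9 13 15 16

Square k = 1,…,8 (k and 17−k give the same square):
1²=1, 2²=4, 3²=9, 4²=16, 5²≡8, 6²≡2, 7²≡15, 8²≡13 (mod 17).
So the quadratic residues mod 17 are {1, 2, 4, 8, 9, 13, 15, 16}.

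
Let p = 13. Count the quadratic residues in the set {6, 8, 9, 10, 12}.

(6/13) = -1 → non-residue.
(8/13) = -1 → non-residue.
(9/13) = +1 → QR.
(10/13) = +1 → QR.
(12/13) = +1 → QR.
Total quadratic residues among the 5: 3.

3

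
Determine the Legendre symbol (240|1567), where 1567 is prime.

1

Pull out 2^4: since 1567 ≡ 7 (mod 8), (2/1567) = +1, so (2/1567)^4 = +1.
Reciprocity: 15 ≡ 3 and 1567 ≡ 3 (mod 4), so (15/1567) = −(1567/15).
Reduce top mod 15: now compute (7/15).
Reciprocity: 7 ≡ 3 and 15 ≡ 3 (mod 4), so (7/15) = −(15/7).
Reduce top mod 7: now compute (1/7).
Reached (1/7) = 1. Collecting the sign flips along the way, the symbol is +1.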